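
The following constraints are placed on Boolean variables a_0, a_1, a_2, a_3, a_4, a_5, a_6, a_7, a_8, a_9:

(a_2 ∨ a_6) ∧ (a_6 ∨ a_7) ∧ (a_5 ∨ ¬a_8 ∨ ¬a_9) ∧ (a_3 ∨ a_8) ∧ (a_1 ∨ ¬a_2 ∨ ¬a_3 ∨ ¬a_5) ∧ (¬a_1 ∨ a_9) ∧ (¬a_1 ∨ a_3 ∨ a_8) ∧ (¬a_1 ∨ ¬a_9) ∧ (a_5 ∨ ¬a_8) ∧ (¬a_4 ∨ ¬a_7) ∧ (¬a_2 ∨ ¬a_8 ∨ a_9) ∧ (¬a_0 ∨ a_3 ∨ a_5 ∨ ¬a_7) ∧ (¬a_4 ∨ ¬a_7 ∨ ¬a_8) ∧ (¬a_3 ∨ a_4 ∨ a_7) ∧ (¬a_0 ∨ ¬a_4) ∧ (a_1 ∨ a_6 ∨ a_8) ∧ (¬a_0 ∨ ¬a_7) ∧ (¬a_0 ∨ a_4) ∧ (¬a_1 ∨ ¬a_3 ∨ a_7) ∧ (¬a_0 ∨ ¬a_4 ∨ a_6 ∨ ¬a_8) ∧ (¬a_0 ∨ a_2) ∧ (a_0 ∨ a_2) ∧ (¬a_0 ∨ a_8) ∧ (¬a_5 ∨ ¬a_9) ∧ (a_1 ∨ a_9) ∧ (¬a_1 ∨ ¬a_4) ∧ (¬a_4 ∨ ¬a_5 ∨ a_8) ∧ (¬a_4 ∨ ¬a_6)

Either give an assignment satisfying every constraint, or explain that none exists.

Try a_0 = True:
  (¬a_0 ∨ ¬a_4) forces a_4 = False.
  clause (¬a_0 ∨ a_4) is falsified — backtrack.
So a_0 = False.
  then (a_0 ∨ a_2) forces a_2 = True.
Set a_1 = False.
  then (a_1 ∨ a_9) forces a_9 = True.
  then (¬a_5 ∨ ¬a_9) forces a_5 = False.
  then (a_5 ∨ ¬a_8 ∨ ¬a_9) forces a_8 = False.
  then (a_3 ∨ a_8) forces a_3 = True.
  then (a_1 ∨ a_6 ∨ a_8) forces a_6 = True.
  then (¬a_4 ∨ ¬a_6) forces a_4 = False.
  then (¬a_3 ∨ a_4 ∨ a_7) forces a_7 = True.
All clauses satisfied.

a_0=F, a_1=F, a_2=T, a_3=T, a_4=F, a_5=F, a_6=T, a_7=T, a_8=F, a_9=T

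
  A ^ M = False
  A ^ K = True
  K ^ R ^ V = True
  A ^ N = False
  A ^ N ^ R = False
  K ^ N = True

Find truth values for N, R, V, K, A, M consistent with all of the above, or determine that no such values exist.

N = False, R = False, V = False, K = True, A = False, M = False

A ^ M = F ^ F = False ✓
A ^ K = F ^ T = True ✓
K ^ R ^ V = T ^ F ^ F = True ✓
A ^ N = F ^ F = False ✓
A ^ N ^ R = F ^ F ^ F = False ✓
K ^ N = T ^ F = True ✓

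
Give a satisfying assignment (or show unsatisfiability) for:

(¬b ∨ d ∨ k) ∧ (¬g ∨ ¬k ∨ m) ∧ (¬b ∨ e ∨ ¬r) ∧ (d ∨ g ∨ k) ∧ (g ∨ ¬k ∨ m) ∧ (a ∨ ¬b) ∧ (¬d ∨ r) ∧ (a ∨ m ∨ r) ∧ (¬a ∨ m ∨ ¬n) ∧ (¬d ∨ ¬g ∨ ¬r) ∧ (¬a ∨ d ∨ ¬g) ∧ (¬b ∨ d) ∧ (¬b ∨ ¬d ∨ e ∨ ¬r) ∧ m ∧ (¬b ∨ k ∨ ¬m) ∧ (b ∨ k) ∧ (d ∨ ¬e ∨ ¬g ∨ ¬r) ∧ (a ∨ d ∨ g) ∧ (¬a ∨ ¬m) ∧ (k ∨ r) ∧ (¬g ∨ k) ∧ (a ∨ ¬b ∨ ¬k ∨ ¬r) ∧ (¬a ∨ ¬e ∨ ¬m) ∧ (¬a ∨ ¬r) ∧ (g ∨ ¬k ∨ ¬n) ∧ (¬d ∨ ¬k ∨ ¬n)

r=T; m=T; n=T; b=F; k=T; g=T; d=F; e=F; a=F

Unit clause (m) forces m = True.
In (¬a ∨ ¬m) only ¬a is left, so a = False.
In (a ∨ ¬b) only ¬b is left, so b = False.
In (b ∨ k) only k is left, so k = True.
Set r = True.
Set n = True.
  then (g ∨ ¬k ∨ ¬n) forces g = True.
  then (¬d ∨ ¬k ∨ ¬n) forces d = False.
  then (d ∨ ¬e ∨ ¬g ∨ ¬r) forces e = False.
All clauses satisfied.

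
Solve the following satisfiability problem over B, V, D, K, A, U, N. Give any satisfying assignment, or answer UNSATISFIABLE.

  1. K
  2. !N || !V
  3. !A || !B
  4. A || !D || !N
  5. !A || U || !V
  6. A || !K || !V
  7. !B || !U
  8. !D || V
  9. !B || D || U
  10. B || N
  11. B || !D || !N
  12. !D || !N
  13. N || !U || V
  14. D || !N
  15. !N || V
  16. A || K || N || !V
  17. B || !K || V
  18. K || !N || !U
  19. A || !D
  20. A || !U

No satisfying assignment exists.

Case B = True:
  (K) forces K = True.
  (!A || !B) forces A = False.
  (A || !K || !V) forces V = False.
  (!B || !U) forces U = False.
  (!D || V) forces D = False.
  Clause (!B || D || U) is falsified — contradiction.
Case B = False:
  (K) forces K = True.
  (B || N) forces N = True.
  (!N || !V) forces V = False.
  Clause (!N || V) is falsified — contradiction.
Both cases fail, so the formula is unsatisfiable.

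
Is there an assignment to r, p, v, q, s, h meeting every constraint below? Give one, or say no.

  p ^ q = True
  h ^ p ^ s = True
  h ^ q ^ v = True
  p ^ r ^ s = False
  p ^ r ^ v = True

r = True; p = False; v = False; q = True; s = True; h = False

p ^ q = F ^ T = True ✓
h ^ p ^ s = F ^ F ^ T = True ✓
h ^ q ^ v = F ^ T ^ F = True ✓
p ^ r ^ s = F ^ T ^ T = False ✓
p ^ r ^ v = F ^ T ^ F = True ✓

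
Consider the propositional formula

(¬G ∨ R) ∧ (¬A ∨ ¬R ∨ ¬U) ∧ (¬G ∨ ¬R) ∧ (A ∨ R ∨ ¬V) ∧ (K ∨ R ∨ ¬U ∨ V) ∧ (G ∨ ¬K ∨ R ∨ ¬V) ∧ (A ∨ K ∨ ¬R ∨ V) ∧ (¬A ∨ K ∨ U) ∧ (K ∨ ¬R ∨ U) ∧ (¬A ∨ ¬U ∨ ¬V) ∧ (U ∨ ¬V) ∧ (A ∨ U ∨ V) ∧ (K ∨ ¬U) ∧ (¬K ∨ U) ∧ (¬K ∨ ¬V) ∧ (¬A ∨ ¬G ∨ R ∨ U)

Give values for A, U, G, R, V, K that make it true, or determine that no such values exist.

A: False, U: True, G: False, R: False, V: False, K: True

Set A = False.
Try U = False:
  (U ∨ ¬V) forces V = False.
  clause (A ∨ U ∨ V) is falsified — backtrack.
So U = True.
  then (K ∨ ¬U) forces K = True.
  then (¬K ∨ ¬V) forces V = False.
Set G = False.
Set R = False.
All clauses satisfied.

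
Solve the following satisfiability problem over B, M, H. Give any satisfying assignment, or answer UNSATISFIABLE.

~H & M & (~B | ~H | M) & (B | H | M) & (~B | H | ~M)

Unit clause (~H) forces H = False.
Unit clause (M) forces M = True.
In (~B | H | ~M) only ~B is left, so B = False.
Check each clause:
  (~H): ~H holds.
  (M): M holds.
  (~B | ~H | M): ~B holds.
  (B | H | M): M holds.
  (~B | H | ~M): ~B holds.
All clauses satisfied.

B: False, M: True, H: False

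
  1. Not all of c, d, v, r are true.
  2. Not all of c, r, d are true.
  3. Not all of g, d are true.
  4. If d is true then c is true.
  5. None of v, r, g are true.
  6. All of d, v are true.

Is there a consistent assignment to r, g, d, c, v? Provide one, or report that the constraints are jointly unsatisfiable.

The formula is unsatisfiable.

Case v = True:
  Constraint (5) is violated (v=T) — contradiction.
Case v = False:
  Constraint (6) is violated (v=F) — contradiction.
Both cases fail — unsatisfiable.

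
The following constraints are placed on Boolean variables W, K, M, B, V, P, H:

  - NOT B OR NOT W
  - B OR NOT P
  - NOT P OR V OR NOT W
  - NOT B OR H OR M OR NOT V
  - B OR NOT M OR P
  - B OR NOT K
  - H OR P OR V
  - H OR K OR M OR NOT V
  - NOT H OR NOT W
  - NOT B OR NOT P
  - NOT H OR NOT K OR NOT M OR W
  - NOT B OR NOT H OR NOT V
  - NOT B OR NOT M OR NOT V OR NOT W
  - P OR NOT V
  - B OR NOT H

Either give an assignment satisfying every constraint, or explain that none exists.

Set W = False.
Set K = False.
Set M = True.
Try B = False:
  (B OR NOT P) forces P = False.
  clause (B OR NOT M OR P) is falsified — backtrack.
So B = True.
  then (NOT B OR NOT P) forces P = False.
  then (P OR NOT V) forces V = False.
  then (H OR P OR V) forces H = True.
All clauses satisfied.

W: False, K: False, M: True, B: True, V: False, P: False, H: True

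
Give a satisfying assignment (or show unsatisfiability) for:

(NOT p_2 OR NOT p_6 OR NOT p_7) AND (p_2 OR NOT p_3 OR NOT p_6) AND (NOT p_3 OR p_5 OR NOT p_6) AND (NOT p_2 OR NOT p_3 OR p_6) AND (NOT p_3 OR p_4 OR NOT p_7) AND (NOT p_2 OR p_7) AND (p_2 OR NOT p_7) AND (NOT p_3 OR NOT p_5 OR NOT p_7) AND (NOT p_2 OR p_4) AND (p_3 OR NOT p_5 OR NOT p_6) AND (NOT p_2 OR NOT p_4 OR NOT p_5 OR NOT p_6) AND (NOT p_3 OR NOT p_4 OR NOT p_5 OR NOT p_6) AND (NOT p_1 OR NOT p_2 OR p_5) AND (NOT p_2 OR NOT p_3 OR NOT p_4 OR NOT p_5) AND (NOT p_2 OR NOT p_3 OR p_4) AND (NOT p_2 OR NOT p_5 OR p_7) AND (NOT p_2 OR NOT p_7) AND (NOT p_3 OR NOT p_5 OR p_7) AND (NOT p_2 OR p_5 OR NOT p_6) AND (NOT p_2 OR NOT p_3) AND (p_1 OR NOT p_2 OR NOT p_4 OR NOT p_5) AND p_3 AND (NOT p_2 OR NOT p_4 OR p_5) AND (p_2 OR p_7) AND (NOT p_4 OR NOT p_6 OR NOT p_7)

Case p_2 = True:
  (NOT p_2 OR p_7) forces p_7 = True.
  Clause (NOT p_2 OR NOT p_7) is falsified — contradiction.
Case p_2 = False:
  (p_2 OR NOT p_7) forces p_7 = False.
  Clause (p_2 OR p_7) is falsified — contradiction.
Both cases fail, so the formula is unsatisfiable.

Unsatisfiable — no assignment works.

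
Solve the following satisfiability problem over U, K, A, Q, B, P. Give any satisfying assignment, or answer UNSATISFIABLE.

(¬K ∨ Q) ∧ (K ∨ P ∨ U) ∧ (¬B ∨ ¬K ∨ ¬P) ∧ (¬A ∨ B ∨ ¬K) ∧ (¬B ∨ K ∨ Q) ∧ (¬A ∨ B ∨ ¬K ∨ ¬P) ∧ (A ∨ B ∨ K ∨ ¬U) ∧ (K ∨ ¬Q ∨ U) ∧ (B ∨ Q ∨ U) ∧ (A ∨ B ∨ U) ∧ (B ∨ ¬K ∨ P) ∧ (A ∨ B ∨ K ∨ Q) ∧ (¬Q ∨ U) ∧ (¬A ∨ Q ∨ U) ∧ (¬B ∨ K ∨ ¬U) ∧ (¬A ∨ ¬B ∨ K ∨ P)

Try U = False:
  (¬Q ∨ U) forces Q = False.
  (¬K ∨ Q) forces K = False.
  (K ∨ P ∨ U) forces P = True.
  (¬B ∨ K ∨ Q) forces B = False.
  clause (B ∨ Q ∨ U) is falsified — backtrack.
So U = True.
Set K = True.
  then (¬K ∨ Q) forces Q = True.
Set A = False.
Set B = True.
  then (¬B ∨ ¬K ∨ ¬P) forces P = False.
All clauses satisfied.

U=T; K=T; A=F; Q=T; B=T; P=F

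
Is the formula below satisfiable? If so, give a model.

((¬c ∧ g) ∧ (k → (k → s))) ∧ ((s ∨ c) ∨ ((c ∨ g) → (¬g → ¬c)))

s: False, c: False, g: True, k: False

  (¬c ∧ g) ∧ (k → (k → s)) = True
    ¬c ∧ g = True
      ¬c = True
    k → (k → s) = True
      k → s = True
  (s ∨ c) ∨ ((c ∨ g) → (¬g → ¬c)) = True
    s ∨ c = False
    (c ∨ g) → (¬g → ¬c) = True
      c ∨ g = True
      ¬g → ¬c = True
        ¬g = False
        ¬c = True
Both conjuncts True, so the formula holds.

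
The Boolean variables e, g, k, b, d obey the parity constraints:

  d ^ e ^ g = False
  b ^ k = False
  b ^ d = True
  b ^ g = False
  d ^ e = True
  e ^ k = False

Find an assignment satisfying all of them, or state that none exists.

e = True; g = True; k = True; b = True; d = False

d ^ e ^ g = F ^ T ^ T = False ✓
b ^ k = T ^ T = False ✓
b ^ d = T ^ F = True ✓
b ^ g = T ^ T = False ✓
d ^ e = F ^ T = True ✓
e ^ k = T ^ T = False ✓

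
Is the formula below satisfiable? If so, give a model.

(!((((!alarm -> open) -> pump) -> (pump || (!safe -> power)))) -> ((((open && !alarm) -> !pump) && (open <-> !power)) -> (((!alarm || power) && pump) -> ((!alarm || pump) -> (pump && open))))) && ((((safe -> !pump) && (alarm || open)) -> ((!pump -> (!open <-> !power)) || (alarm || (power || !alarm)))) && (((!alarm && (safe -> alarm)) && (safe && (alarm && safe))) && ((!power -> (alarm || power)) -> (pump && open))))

Case alarm = True: the conjunct !alarm is False.
Case alarm = False: the conjunct alarm is False.
Both cases fail — unsatisfiable.

The formula is unsatisfiable.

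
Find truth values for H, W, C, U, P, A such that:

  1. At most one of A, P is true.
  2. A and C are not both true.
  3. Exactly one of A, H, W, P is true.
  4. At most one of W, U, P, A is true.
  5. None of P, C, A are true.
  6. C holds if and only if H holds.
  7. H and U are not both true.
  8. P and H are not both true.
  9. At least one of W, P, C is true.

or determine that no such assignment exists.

H = False, W = True, C = False, U = False, P = False, A = False

  (1) {A, P}: 0 true — at most one ✓
  (2) A=F, C=F — not both ✓
  (3) {A, H, W, P}: 1 true — exactly one ✓
  (4) {W, U, P, A}: 1 true — at most one ✓
  (5) {P, C, A}: 0 true — none ✓
  (6) C=F, H=F — same ✓
  (7) H=F, U=F — not both ✓
  (8) P=F, H=F — not both ✓
  (9) {W, P, C}: 1 true — at least one ✓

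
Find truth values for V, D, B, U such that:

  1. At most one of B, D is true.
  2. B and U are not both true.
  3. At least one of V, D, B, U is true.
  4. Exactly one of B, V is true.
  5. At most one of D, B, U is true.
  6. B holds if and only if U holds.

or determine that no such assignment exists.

V=T; D=F; B=F; U=F

  (1) {B, D}: 0 true — at most one ✓
  (2) B=F, U=F — not both ✓
  (3) {V, D, B, U}: 1 true — at least one ✓
  (4) {B, V}: 1 true — exactly one ✓
  (5) {D, B, U}: 0 true — at most one ✓
  (6) B=F, U=F — same ✓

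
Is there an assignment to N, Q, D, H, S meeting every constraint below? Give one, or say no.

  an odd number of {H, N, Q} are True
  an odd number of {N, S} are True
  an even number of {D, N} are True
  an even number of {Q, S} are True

N = True; Q = False; D = True; H = False; S = False

{H, N, Q}: 1 true → odd ✓
{N, S}: 1 true → odd ✓
{D, N}: 2 true → even ✓
{Q, S}: 0 true → even ✓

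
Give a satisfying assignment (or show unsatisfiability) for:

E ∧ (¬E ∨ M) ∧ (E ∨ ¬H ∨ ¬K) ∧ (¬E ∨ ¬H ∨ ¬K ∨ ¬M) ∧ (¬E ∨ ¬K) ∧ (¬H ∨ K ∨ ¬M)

H=F; M=T; E=T; K=F

Unit clause (E) forces E = True.
In (¬E ∨ M) only M is left, so M = True.
In (¬E ∨ ¬K) only ¬K is left, so K = False.
In (¬H ∨ K ∨ ¬M) only ¬H is left, so H = False.
Check each clause:
  (E): E holds.
  (¬E ∨ M): M holds.
  (E ∨ ¬H ∨ ¬K): E holds.
  (¬E ∨ ¬H ∨ ¬K ∨ ¬M): ¬H holds.
  (¬E ∨ ¬K): ¬K holds.
  (¬H ∨ K ∨ ¬M): ¬H holds.
All clauses satisfied.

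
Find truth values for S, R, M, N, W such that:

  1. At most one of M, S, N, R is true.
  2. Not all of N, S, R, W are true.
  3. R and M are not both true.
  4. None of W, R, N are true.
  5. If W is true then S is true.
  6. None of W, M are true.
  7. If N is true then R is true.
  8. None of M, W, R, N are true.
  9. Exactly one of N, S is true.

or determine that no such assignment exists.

S = True, R = False, M = False, N = False, W = False

  (1) {M, S, N, R}: 1 true — at most one ✓
  (2) {N, S, R, W}: 1/4 true — not all ✓
  (3) R=F, M=F — not both ✓
  (4) {W, R, N}: 0 true — none ✓
  (5) W=F ⇒ S: vacuous ✓
  (6) {W, M}: 0 true — none ✓
  (7) N=F ⇒ R: vacuous ✓
  (8) {M, W, R, N}: 0 true — none ✓
  (9) {N, S}: 1 true — exactly one ✓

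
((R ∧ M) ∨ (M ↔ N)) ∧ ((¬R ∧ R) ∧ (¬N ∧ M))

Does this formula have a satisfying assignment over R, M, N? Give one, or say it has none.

Case R = True: the conjunct ¬R is False.
Case R = False: the conjunct R is False.
Both cases fail — unsatisfiable.

UNSATISFIABLE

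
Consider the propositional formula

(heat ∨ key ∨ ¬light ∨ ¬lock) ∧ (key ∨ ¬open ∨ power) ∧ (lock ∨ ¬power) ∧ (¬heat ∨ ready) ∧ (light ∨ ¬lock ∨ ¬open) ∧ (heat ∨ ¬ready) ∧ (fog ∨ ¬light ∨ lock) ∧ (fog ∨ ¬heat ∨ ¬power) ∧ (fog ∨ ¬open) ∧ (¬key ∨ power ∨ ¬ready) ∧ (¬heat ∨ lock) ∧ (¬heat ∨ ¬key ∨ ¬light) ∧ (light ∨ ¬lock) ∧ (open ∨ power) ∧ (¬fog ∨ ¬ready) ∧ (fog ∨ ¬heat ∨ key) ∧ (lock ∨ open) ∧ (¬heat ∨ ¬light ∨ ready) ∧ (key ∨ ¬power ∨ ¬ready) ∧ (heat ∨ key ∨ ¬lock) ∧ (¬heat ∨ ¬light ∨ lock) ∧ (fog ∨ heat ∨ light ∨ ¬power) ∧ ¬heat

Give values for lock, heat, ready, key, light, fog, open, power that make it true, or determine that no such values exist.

lock = True; heat = False; ready = False; key = True; light = True; fog = False; open = False; power = True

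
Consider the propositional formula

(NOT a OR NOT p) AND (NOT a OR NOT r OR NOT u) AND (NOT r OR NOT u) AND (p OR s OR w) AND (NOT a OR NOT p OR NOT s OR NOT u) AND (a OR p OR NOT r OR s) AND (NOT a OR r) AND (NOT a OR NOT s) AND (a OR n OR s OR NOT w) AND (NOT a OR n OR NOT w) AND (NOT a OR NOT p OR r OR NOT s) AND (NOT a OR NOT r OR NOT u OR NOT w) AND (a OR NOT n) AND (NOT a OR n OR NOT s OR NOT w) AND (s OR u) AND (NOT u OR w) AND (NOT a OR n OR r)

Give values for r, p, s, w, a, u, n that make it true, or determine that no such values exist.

r = False, p = True, s = True, w = True, a = False, u = True, n = False

Set r = False.
  then (NOT a OR r) forces a = False.
  then (a OR NOT n) forces n = False.
Set p = True.
Set s = True.
Set w = True.
Set u = True.
All clauses satisfied.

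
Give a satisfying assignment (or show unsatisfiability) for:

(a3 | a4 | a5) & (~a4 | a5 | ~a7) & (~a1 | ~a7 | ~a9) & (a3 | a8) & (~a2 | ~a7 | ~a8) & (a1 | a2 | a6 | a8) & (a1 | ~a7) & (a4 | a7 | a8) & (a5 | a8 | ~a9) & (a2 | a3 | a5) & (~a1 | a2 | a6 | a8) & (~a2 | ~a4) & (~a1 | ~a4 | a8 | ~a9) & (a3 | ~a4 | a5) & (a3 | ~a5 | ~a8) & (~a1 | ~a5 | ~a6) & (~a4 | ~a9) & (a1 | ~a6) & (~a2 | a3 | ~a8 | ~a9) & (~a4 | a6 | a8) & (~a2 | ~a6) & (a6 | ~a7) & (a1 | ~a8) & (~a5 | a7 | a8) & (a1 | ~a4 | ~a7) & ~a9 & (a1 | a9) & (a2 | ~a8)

Unit clause (~a9) forces a9 = False.
In (a1 | a9) only a1 is left, so a1 = True.
Set a2 = False.
  then (a2 | ~a8) forces a8 = False.
  then (a3 | a8) forces a3 = True.
  then (~a1 | a2 | a6 | a8) forces a6 = True.
  then (~a1 | ~a5 | ~a6) forces a5 = False.
Set a4 = True.
  then (~a4 | a5 | ~a7) forces a7 = False.
All clauses satisfied.

a1 = True, a2 = False, a3 = True, a4 = True, a5 = False, a6 = True, a7 = False, a8 = False, a9 = False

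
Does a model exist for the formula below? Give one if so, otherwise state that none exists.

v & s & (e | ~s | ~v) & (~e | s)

Unit clause (v) forces v = True.
Unit clause (s) forces s = True.
In (e | ~s | ~v) only e is left, so e = True.
Check each clause:
  (v): v holds.
  (s): s holds.
  (e | ~s | ~v): e holds.
  (~e | s): s holds.
All clauses satisfied.

v = True, s = True, e = True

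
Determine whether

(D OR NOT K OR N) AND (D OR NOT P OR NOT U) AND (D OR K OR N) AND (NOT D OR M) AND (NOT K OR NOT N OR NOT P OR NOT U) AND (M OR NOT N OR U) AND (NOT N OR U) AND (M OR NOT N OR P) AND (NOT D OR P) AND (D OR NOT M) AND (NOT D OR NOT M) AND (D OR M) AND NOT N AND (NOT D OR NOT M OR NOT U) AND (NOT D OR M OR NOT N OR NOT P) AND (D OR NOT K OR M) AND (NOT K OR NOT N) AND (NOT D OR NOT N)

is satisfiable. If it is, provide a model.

Case D = True:
  (NOT D OR M) forces M = True.
  Clause (NOT D OR NOT M) is falsified — contradiction.
Case D = False:
  (D OR NOT M) forces M = False.
  Clause (D OR M) is falsified — contradiction.
Both cases fail, so the formula is unsatisfiable.

The formula is unsatisfiable.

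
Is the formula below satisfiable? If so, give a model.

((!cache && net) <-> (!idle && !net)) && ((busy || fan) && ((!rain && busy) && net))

net = True, idle = False, fan = False, cache = True, rain = False, busy = True

  (!cache && net) <-> (!idle && !net) = True
    !cache && net = False
      !cache = False
    !idle && !net = False
      !idle = True
      !net = False
  (busy || fan) && ((!rain && busy) && net) = True
    busy || fan = True
    (!rain && busy) && net = True
      !rain && busy = True
        !rain = True
Both conjuncts True, so the formula holds.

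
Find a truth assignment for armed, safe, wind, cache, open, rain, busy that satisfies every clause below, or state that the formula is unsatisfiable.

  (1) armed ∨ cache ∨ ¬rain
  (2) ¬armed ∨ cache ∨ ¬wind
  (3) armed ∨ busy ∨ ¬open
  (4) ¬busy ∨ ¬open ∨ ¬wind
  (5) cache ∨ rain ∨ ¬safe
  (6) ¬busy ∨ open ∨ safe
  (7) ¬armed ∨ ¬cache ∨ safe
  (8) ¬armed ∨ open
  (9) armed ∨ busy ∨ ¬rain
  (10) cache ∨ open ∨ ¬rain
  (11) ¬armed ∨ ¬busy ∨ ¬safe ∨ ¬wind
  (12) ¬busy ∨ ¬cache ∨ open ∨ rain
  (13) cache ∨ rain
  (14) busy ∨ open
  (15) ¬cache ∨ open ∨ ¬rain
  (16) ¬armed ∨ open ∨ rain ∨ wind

armed: True; safe: True; wind: True; cache: True; open: True; rain: True; busy: False

Set armed = True.
  then (¬armed ∨ open) forces open = True.
Set safe = True.
Set wind = True.
  then (¬armed ∨ cache ∨ ¬wind) forces cache = True.
  then (¬busy ∨ ¬open ∨ ¬wind) forces busy = False.
Set rain = True.
All clauses satisfied.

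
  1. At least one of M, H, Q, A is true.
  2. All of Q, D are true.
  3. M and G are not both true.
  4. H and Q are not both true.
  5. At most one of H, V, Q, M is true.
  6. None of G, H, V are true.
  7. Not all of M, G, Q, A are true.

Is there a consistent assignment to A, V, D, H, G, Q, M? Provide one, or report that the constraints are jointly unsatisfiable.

A = True; V = False; D = True; H = False; G = False; Q = True; M = False

  (1) {M, H, Q, A}: 2 true — at least one ✓
  (2) {Q, D}: all 2 true ✓
  (3) M=F, G=F — not both ✓
  (4) H=F, Q=T — not both ✓
  (5) {H, V, Q, M}: 1 true — at most one ✓
  (6) {G, H, V}: 0 true — none ✓
  (7) {M, G, Q, A}: 2/4 true — not all ✓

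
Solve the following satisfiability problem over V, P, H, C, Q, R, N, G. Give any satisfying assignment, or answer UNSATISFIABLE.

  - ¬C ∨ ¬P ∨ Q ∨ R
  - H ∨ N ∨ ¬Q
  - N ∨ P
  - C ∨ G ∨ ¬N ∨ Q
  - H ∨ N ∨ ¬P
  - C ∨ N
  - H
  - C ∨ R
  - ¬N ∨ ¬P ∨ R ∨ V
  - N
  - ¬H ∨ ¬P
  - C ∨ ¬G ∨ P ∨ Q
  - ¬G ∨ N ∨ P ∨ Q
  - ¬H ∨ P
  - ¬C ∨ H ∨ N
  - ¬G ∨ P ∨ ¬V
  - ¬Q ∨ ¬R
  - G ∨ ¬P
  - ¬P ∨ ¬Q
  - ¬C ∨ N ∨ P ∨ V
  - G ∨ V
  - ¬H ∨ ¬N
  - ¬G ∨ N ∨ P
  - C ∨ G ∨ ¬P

Case H = True:
  (N) forces N = True.
  Clause (¬H ∨ ¬N) is falsified — contradiction.
Case H = False:
  Clause (H) is falsified — contradiction.
Both cases fail, so the formula is unsatisfiable.

UNSATISFIABLE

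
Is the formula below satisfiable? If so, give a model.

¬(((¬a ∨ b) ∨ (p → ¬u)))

p = True, u = True, b = False, a = True

  ¬(((¬a ∨ b) ∨ (p → ¬u))) = True
    (¬a ∨ b) ∨ (p → ¬u) = False
      ¬a ∨ b = False
        ¬a = False
      p → ¬u = False
        ¬u = False
The formula evaluates to True.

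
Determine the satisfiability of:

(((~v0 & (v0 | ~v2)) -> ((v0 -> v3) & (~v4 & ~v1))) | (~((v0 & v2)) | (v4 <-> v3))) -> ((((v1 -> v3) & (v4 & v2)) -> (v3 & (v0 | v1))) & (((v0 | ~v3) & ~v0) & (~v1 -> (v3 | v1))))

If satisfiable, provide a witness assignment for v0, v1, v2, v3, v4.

v0=F, v1=T, v2=T, v3=F, v4=T

  (((~v0 & (v0 | ~v2)) -> ((v0 -> v3) & (~v4 & ~v1))) | (~((v0 & v2)) | (v4 <-> v3))) -> ((((v1 -> v3) & (v4 & v2)) -> (v3 & (v0 | v1))) & (((v0 | ~v3) & ~v0) & (~v1 -> (v3 | v1)))) = True
    ((~v0 & (v0 | ~v2)) -> ((v0 -> v3) & (~v4 & ~v1))) | (~((v0 & v2)) | (v4 <-> v3)) = True
      (~v0 & (v0 | ~v2)) -> ((v0 -> v3) & (~v4 & ~v1)) = True
        ~v0 & (v0 | ~v2) = False
          ~v0 = True
          v0 | ~v2 = False
            ~v2 = False
        (v0 -> v3) & (~v4 & ~v1) = False
          v0 -> v3 = True
          ~v4 & ~v1 = False
            ~v4 = False
            ~v1 = False
      ~((v0 & v2)) | (v4 <-> v3) = True
        ~((v0 & v2)) = True
          v0 & v2 = False
        v4 <-> v3 = False
    (((v1 -> v3) & (v4 & v2)) -> (v3 & (v0 | v1))) & (((v0 | ~v3) & ~v0) & (~v1 -> (v3 | v1))) = True
      ((v1 -> v3) & (v4 & v2)) -> (v3 & (v0 | v1)) = True
        (v1 -> v3) & (v4 & v2) = False
          v1 -> v3 = False
          v4 & v2 = True
        v3 & (v0 | v1) = False
          v0 | v1 = True
      ((v0 | ~v3) & ~v0) & (~v1 -> (v3 | v1)) = True
        (v0 | ~v3) & ~v0 = True
          v0 | ~v3 = True
            ~v3 = True
          ~v0 = True
        ~v1 -> (v3 | v1) = True
          ~v1 = False
          v3 | v1 = True
The formula evaluates to True.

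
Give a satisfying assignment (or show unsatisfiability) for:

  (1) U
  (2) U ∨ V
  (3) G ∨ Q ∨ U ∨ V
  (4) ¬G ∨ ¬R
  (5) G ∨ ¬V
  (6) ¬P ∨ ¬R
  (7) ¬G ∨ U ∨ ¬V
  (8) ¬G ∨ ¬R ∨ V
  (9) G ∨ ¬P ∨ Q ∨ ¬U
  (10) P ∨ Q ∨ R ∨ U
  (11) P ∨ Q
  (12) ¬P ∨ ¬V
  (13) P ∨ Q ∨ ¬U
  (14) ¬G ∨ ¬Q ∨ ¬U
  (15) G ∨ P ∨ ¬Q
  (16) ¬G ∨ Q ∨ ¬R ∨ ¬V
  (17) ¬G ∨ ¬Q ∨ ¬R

Unit clause (U) forces U = True.
Try P = False:
  (P ∨ Q) forces Q = True.
  (¬G ∨ ¬Q ∨ ¬U) forces G = False.
  clause (G ∨ P ∨ ¬Q) is falsified — backtrack.
So P = True.
  then (¬P ∨ ¬R) forces R = False.
  then (¬P ∨ ¬V) forces V = False.
Set G = False.
  then (G ∨ ¬P ∨ Q ∨ ¬U) forces Q = True.
All clauses satisfied.

P = True; G = False; Q = True; U = True; R = False; V = False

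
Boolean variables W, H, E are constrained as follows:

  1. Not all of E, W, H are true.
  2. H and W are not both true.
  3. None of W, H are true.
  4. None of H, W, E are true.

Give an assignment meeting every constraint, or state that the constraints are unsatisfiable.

W: False, H: False, E: False

  (1) {E, W, H}: 0/3 true — not all ✓
  (2) H=F, W=F — not both ✓
  (3) {W, H}: 0 true — none ✓
  (4) {H, W, E}: 0 true — none ✓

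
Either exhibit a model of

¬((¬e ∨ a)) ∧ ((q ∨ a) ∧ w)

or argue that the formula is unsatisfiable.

e = True; q = True; w = True; a = False

  ¬((¬e ∨ a)) = True
    ¬e ∨ a = False
      ¬e = False
  (q ∨ a) ∧ w = True
    q ∨ a = True
Both conjuncts True, so the formula holds.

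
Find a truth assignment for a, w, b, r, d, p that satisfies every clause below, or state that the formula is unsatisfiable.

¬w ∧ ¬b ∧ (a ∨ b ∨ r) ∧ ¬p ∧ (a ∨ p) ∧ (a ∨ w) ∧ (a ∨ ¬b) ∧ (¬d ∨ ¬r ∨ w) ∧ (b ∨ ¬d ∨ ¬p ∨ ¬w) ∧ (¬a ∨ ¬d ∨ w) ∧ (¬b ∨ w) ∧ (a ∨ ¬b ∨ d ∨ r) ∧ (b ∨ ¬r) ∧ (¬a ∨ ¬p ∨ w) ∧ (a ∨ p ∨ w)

Unit clause (¬w) forces w = False.
Unit clause (¬b) forces b = False.
Unit clause (¬p) forces p = False.
In (a ∨ p) only a is left, so a = True.
In (¬a ∨ ¬d ∨ w) only ¬d is left, so d = False.
In (b ∨ ¬r) only ¬r is left, so r = False.
All clauses satisfied.

a: True, w: False, b: False, r: False, d: False, p: False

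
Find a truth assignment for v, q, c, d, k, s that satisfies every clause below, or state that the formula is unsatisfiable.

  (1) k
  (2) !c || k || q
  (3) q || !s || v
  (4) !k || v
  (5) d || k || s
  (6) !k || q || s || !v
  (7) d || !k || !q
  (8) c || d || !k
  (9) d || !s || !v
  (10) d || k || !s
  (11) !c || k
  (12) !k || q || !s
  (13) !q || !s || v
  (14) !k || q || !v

Unit clause (k) forces k = True.
In (!k || v) only v is left, so v = True.
In (!k || q || !v) only q is left, so q = True.
In (d || !k || !q) only d is left, so d = True.
Set c = True.
Set s = False.
All clauses satisfied.

v: True; q: True; c: True; d: True; k: True; s: False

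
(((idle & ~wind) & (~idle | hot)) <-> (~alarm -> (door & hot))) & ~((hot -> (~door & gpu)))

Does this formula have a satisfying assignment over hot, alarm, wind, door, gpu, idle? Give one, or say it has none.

hot = True, alarm = False, wind = False, door = True, gpu = False, idle = True

  ((idle & ~wind) & (~idle | hot)) <-> (~alarm -> (door & hot)) = True
    (idle & ~wind) & (~idle | hot) = True
      idle & ~wind = True
        ~wind = True
      ~idle | hot = True
        ~idle = False
    ~alarm -> (door & hot) = True
      ~alarm = True
      door & hot = True
  ~((hot -> (~door & gpu))) = True
    hot -> (~door & gpu) = False
      ~door & gpu = False
        ~door = False
Both conjuncts True, so the formula holds.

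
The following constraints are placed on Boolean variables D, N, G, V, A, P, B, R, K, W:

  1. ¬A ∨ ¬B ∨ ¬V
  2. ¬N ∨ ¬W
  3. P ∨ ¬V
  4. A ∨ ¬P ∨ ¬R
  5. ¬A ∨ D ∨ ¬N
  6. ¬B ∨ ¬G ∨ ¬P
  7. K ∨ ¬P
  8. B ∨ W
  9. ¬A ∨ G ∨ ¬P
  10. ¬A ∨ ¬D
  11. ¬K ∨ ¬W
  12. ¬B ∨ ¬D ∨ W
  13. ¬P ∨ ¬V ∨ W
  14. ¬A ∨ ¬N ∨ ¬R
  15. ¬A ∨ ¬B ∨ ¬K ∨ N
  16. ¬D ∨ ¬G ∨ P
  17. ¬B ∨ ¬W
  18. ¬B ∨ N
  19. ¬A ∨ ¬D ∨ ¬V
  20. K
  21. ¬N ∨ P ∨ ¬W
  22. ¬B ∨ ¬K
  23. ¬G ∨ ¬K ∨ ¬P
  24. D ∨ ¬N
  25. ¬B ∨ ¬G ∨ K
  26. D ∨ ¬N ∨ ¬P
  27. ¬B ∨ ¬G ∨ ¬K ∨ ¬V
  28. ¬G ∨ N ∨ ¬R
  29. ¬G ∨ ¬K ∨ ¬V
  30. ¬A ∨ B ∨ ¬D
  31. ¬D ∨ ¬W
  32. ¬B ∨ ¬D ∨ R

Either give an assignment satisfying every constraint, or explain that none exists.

The formula is unsatisfiable.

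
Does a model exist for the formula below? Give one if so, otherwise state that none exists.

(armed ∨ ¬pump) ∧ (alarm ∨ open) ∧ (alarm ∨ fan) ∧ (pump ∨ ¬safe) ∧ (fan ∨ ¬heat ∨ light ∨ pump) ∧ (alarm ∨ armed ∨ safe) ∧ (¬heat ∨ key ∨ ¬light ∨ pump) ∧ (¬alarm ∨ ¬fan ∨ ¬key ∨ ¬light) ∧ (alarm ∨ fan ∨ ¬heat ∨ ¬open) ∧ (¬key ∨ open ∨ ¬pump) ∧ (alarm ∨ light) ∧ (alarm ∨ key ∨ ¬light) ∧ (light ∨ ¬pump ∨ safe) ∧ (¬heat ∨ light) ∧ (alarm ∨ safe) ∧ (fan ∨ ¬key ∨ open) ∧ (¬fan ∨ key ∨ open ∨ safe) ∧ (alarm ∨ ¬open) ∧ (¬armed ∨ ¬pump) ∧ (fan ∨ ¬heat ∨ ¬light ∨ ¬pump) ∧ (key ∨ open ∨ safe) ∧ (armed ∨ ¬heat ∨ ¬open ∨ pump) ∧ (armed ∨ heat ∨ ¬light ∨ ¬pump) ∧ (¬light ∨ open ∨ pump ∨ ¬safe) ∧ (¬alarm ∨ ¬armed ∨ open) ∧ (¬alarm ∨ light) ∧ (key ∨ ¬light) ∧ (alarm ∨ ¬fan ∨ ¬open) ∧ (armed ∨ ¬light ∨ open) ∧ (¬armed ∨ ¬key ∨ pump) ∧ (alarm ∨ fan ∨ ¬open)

safe = False, fan = False, light = True, pump = False, alarm = True, key = True, open = True, armed = False, heat = False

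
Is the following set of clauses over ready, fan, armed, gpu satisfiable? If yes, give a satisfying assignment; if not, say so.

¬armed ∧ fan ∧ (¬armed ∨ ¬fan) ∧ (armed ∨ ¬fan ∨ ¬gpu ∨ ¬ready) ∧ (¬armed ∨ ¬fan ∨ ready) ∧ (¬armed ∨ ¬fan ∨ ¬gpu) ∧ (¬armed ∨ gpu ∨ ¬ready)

ready = False, fan = True, armed = False, gpu = False

Unit clause (¬armed) forces armed = False.
Unit clause (fan) forces fan = True.
Set ready = False.
Set gpu = False.
Check each clause:
  (¬armed): ¬armed holds.
  (fan): fan holds.
  (¬armed ∨ ¬fan): ¬armed holds.
  (armed ∨ ¬fan ∨ ¬gpu ∨ ¬ready): ¬gpu holds.
  (¬armed ∨ ¬fan ∨ ready): ¬armed holds.
  (¬armed ∨ ¬fan ∨ ¬gpu): ¬armed holds.
  (¬armed ∨ gpu ∨ ¬ready): ¬armed holds.
All clauses satisfied.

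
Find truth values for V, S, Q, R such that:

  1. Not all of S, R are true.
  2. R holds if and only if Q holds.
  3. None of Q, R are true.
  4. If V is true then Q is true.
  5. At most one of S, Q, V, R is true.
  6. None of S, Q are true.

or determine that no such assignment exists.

V = False; S = False; Q = False; R = False

  (1) {S, R}: 0/2 true — not all ✓
  (2) R=F, Q=F — same ✓
  (3) {Q, R}: 0 true — none ✓
  (4) V=F ⇒ Q: vacuous ✓
  (5) {S, Q, V, R}: 0 true — at most one ✓
  (6) {S, Q}: 0 true — none ✓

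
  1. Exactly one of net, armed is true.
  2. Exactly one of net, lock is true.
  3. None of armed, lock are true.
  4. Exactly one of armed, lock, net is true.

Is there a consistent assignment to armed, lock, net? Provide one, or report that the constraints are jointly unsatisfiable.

armed=F, lock=F, net=T

  (1) {net, armed}: 1 true — exactly one ✓
  (2) {net, lock}: 1 true — exactly one ✓
  (3) {armed, lock}: 0 true — none ✓
  (4) {armed, lock, net}: 1 true — exactly one ✓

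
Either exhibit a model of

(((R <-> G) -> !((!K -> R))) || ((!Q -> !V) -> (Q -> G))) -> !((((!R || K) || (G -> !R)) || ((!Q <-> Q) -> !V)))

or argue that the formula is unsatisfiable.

Q = True, V = False, G = False, R = False, K = True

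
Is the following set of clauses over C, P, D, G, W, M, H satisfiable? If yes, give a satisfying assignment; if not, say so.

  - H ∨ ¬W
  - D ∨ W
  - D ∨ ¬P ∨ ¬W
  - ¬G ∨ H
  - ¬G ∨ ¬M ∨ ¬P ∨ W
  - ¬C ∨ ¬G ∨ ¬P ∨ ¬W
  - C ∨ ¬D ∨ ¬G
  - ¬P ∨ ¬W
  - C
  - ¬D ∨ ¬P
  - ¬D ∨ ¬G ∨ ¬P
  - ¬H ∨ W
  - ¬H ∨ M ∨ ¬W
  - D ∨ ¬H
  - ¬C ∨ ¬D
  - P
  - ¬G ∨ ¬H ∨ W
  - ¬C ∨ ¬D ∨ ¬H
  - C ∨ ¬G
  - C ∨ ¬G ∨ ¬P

Case P = True:
  (¬P ∨ ¬W) forces W = False.
  (D ∨ W) forces D = True.
  Clause (¬D ∨ ¬P) is falsified — contradiction.
Case P = False:
  Clause (P) is falsified — contradiction.
Both cases fail, so the formula is unsatisfiable.

No satisfying assignment exists.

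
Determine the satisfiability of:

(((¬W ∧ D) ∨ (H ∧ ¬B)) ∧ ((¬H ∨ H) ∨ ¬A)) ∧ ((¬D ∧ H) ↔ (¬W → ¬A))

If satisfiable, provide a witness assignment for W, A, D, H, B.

W: False, A: True, D: True, H: False, B: True

  ((¬W ∧ D) ∨ (H ∧ ¬B)) ∧ ((¬H ∨ H) ∨ ¬A) = True
    (¬W ∧ D) ∨ (H ∧ ¬B) = True
      ¬W ∧ D = True
        ¬W = True
      H ∧ ¬B = False
        ¬B = False
    (¬H ∨ H) ∨ ¬A = True
      ¬H ∨ H = True
        ¬H = True
      ¬A = False
  (¬D ∧ H) ↔ (¬W → ¬A) = True
    ¬D ∧ H = False
      ¬D = False
    ¬W → ¬A = False
      ¬W = True
      ¬A = False
Both conjuncts True, so the formula holds.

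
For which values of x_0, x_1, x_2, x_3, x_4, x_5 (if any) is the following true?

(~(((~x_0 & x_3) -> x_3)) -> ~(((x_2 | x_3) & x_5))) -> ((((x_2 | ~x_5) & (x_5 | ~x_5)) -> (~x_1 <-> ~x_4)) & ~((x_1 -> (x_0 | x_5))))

x_0=F, x_1=T, x_2=T, x_3=T, x_4=T, x_5=F

  (~(((~x_0 & x_3) -> x_3)) -> ~(((x_2 | x_3) & x_5))) -> ((((x_2 | ~x_5) & (x_5 | ~x_5)) -> (~x_1 <-> ~x_4)) & ~((x_1 -> (x_0 | x_5)))) = True
    ~(((~x_0 & x_3) -> x_3)) -> ~(((x_2 | x_3) & x_5)) = True
      ~(((~x_0 & x_3) -> x_3)) = False
        (~x_0 & x_3) -> x_3 = True
          ~x_0 & x_3 = True
            ~x_0 = True
      ~(((x_2 | x_3) & x_5)) = True
        (x_2 | x_3) & x_5 = False
          x_2 | x_3 = True
    (((x_2 | ~x_5) & (x_5 | ~x_5)) -> (~x_1 <-> ~x_4)) & ~((x_1 -> (x_0 | x_5))) = True
      ((x_2 | ~x_5) & (x_5 | ~x_5)) -> (~x_1 <-> ~x_4) = True
        (x_2 | ~x_5) & (x_5 | ~x_5) = True
          x_2 | ~x_5 = True
            ~x_5 = True
          x_5 | ~x_5 = True
            ~x_5 = True
        ~x_1 <-> ~x_4 = True
          ~x_1 = False
          ~x_4 = False
      ~((x_1 -> (x_0 | x_5))) = True
        x_1 -> (x_0 | x_5) = False
          x_0 | x_5 = False
The formula evaluates to True.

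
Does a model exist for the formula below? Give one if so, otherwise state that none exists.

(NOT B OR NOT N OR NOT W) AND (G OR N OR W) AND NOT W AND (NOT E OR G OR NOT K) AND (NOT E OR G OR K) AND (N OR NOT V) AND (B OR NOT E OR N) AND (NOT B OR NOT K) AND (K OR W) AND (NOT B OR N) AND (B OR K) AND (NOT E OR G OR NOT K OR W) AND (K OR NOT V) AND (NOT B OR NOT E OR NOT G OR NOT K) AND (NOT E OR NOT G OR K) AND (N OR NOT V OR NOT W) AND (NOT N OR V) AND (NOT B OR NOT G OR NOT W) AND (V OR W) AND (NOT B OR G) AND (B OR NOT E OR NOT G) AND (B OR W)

Unsatisfiable — no assignment works.

Case W = True:
  Clause (NOT W) is falsified — contradiction.
Case W = False:
  (K OR W) forces K = True.
  (NOT B OR NOT K) forces B = False.
  Clause (B OR W) is falsified — contradiction.
Both cases fail, so the formula is unsatisfiable.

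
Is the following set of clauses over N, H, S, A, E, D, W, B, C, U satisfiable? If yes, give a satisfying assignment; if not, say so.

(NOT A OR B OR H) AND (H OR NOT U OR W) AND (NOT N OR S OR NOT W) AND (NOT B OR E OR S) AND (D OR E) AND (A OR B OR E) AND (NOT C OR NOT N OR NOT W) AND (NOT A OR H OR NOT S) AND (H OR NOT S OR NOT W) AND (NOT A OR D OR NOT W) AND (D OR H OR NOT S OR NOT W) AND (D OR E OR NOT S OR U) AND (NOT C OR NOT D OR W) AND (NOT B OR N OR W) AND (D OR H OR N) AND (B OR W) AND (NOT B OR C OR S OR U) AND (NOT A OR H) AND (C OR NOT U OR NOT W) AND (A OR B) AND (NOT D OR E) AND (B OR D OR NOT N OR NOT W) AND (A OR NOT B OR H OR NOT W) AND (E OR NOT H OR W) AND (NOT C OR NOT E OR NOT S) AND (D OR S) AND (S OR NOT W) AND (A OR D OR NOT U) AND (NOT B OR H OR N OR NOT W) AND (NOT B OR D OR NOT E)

N = True; H = True; S = False; A = False; E = True; D = True; W = False; B = True; C = False; U = True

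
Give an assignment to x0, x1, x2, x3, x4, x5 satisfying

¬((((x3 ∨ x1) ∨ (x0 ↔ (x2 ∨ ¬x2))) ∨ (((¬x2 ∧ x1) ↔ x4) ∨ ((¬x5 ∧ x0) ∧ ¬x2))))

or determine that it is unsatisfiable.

x0: False, x1: False, x2: False, x3: False, x4: True, x5: False

  ¬((((x3 ∨ x1) ∨ (x0 ↔ (x2 ∨ ¬x2))) ∨ (((¬x2 ∧ x1) ↔ x4) ∨ ((¬x5 ∧ x0) ∧ ¬x2)))) = True
    ((x3 ∨ x1) ∨ (x0 ↔ (x2 ∨ ¬x2))) ∨ (((¬x2 ∧ x1) ↔ x4) ∨ ((¬x5 ∧ x0) ∧ ¬x2)) = False
      (x3 ∨ x1) ∨ (x0 ↔ (x2 ∨ ¬x2)) = False
        x3 ∨ x1 = False
        x0 ↔ (x2 ∨ ¬x2) = False
          x2 ∨ ¬x2 = True
            ¬x2 = True
      ((¬x2 ∧ x1) ↔ x4) ∨ ((¬x5 ∧ x0) ∧ ¬x2) = False
        (¬x2 ∧ x1) ↔ x4 = False
          ¬x2 ∧ x1 = False
            ¬x2 = True
        (¬x5 ∧ x0) ∧ ¬x2 = False
          ¬x5 ∧ x0 = False
            ¬x5 = True
          ¬x2 = True
The formula evaluates to True.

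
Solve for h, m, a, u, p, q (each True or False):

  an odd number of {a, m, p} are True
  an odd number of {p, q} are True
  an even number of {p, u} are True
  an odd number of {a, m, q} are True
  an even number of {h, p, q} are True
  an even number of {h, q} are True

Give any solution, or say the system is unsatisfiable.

Unsatisfiable

Adding constraints 1, 2, 4 mod 2: every variable appears an even number of times on the left, so the left side is 0.
But the right sides sum to 1 (mod 2). 0 ≠ 1 — the system is inconsistent.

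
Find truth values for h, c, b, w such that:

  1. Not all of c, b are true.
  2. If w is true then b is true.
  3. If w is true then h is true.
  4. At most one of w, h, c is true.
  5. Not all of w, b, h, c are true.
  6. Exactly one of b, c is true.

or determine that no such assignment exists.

h = False, c = True, b = False, w = False

  (1) {c, b}: 1/2 true — not all ✓
  (2) w=F ⇒ b: vacuous ✓
  (3) w=F ⇒ h: vacuous ✓
  (4) {w, h, c}: 1 true — at most one ✓
  (5) {w, b, h, c}: 1/4 true — not all ✓
  (6) {b, c}: 1 true — exactly one ✓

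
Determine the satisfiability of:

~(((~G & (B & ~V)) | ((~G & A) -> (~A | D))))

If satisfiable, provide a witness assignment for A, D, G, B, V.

A = True, D = False, G = False, B = False, V = True

  ~(((~G & (B & ~V)) | ((~G & A) -> (~A | D)))) = True
    (~G & (B & ~V)) | ((~G & A) -> (~A | D)) = False
      ~G & (B & ~V) = False
        ~G = True
        B & ~V = False
          ~V = False
      (~G & A) -> (~A | D) = False
        ~G & A = True
          ~G = True
        ~A | D = False
          ~A = False
The formula evaluates to True.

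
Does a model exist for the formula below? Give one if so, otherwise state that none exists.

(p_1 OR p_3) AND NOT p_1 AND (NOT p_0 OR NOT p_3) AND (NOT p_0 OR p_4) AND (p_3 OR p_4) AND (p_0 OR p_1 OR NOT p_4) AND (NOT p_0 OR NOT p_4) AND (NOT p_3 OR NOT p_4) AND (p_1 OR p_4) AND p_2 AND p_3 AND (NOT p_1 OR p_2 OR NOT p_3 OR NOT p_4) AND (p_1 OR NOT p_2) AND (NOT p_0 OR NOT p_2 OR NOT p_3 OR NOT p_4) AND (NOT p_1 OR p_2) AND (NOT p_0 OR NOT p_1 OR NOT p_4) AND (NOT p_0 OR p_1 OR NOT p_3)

Case p_2 = True:
  (NOT p_1) forces p_1 = False.
  Clause (p_1 OR NOT p_2) is falsified — contradiction.
Case p_2 = False:
  Clause (p_2) is falsified — contradiction.
Both cases fail, so the formula is unsatisfiable.

The formula is unsatisfiable.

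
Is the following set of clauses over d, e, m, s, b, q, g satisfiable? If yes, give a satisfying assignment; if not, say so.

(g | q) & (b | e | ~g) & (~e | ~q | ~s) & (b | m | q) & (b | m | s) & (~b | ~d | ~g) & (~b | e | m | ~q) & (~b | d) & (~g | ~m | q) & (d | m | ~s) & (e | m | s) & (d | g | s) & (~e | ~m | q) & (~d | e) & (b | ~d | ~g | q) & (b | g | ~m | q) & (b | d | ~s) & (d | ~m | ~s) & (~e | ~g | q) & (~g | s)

Try d = False:
  (~b | d) forces b = False.
  (b | d | ~s) forces s = False.
  (b | m | s) forces m = True.
  (d | g | s) forces g = True.
  clause (~g | s) is falsified — backtrack.
So d = True.
  then (~d | e) forces e = True.
Set m = False.
Set s = False.
  then (b | m | s) forces b = True.
  then (~b | ~d | ~g) forces g = False.
  then (g | q) forces q = True.
All clauses satisfied.

d: True, e: True, m: False, s: False, b: True, q: True, g: False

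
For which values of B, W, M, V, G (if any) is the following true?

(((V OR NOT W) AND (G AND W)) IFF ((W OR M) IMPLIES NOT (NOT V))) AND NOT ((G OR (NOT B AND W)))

B: False; W: False; M: True; V: False; G: False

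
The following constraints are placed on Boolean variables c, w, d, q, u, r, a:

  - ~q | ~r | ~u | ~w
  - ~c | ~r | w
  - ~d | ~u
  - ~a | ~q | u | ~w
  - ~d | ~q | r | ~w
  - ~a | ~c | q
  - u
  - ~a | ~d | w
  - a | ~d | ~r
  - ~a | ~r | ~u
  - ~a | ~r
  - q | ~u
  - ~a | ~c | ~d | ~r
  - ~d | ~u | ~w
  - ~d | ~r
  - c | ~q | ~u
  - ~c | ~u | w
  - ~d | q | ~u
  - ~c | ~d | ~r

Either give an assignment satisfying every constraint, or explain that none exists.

c=T, w=T, d=F, q=T, u=T, r=F, a=T

Unit clause (u) forces u = True.
In (q | ~u) only q is left, so q = True.
In (c | ~q | ~u) only c is left, so c = True.
In (~c | ~u | w) only w is left, so w = True.
In (~q | ~r | ~u | ~w) only ~r is left, so r = False.
In (~d | ~u) only ~d is left, so d = False.
Set a = True.
All clauses satisfied.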